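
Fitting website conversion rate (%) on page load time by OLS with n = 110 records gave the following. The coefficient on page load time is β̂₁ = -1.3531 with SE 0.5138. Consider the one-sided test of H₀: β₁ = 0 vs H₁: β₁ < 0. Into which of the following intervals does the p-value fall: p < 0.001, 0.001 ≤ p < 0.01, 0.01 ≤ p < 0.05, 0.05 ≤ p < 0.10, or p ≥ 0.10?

0.001 ≤ p < 0.01

t = -1.3531 / 0.5138 = -2.634.
df = n − 2 = 110 − 2 = 108.
One-sided p = P(T_{108} < t) ≈ 0.0048.
So 0.001 ≤ p < 0.01.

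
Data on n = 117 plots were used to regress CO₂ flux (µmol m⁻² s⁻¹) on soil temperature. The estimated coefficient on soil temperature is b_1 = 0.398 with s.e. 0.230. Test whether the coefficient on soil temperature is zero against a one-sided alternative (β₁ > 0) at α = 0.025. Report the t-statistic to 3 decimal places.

H₀: β₁ = 0 vs H₁: β₁ > 0.
t = (b_1 − β₁⁰)/SE = 0.398 / 0.230 = 1.730.
df = n − 2 = 117 − 2 = 115.
One-sided p ≈ 0.0431, which is ≥ 0.025, so fail to reject H₀.
The data do not give significant evidence that the true slope on soil temperature is positive.

t = 1.730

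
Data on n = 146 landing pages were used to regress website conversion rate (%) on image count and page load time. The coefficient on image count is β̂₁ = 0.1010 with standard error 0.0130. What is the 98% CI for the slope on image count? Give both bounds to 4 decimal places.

df = n − k − 1 = 146 − 2 − 1 = 143.
t* = t_{0.01, 143} = 2.352707.
Margin = t* × SE = 2.352707 × 0.0130 = 0.030585.
CI: 0.1010 ± 0.030585 → (0.0704, 0.1316).
With 98% confidence, each one-unit increase in image count is associated with a change of between 0.0704 and 0.1316 % in website conversion rate, holding the other predictors fixed.

(0.0704, 0.1316)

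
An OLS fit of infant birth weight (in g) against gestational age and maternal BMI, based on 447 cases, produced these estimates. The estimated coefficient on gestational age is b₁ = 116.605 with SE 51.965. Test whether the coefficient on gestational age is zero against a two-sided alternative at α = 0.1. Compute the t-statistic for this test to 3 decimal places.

H₀: β₁ = 0 vs H₁: β₁ ≠ 0.
t = (b₁ − β₁⁰)/SE = 116.605 / 51.965 = 2.244.
df = n − k − 1 = 447 − 2 − 1 = 444.
Two-sided p ≈ 0.0253, which is < 0.1, so reject H₀.
There is evidence that gestational age is associated with infant birth weight, holding the other predictors fixed.

t = 2.244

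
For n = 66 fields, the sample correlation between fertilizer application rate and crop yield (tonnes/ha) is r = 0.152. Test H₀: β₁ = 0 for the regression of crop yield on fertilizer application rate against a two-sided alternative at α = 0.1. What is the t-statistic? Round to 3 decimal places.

t = 1.230

t = r·√(n − 2)/√(1 − r²) = 0.152·√64/√0.976896 = 1.230.
df = n − 2 = 64.
Two-sided p ≈ 0.2231, which is ≥ 0.1, so fail to reject H₀.
The data do not give significant evidence of a linear association between fertilizer application rate and crop yield.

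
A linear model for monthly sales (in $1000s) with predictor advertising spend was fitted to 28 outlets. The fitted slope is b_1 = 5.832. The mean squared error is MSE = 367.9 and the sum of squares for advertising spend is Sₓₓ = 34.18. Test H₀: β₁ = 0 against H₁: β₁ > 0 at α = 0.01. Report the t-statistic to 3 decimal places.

SE(b_1) = √(MSE/Sₓₓ) = √(367.9/34.18) = 3.28079.
t = 5.832 / 3.28079 = 1.778.
df = n − 2 = 26.
One-sided p ≈ 0.0436, which is ≥ 0.01, so fail to reject H₀.
The data do not give significant evidence that the true slope on advertising spend is positive.

t = 1.778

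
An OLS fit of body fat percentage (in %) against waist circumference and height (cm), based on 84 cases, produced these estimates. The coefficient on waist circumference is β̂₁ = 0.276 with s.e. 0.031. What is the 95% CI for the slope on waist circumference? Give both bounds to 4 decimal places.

df = n − k − 1 = 84 − 2 − 1 = 81.
t* = t_{0.025, 81} = 1.989686.
Margin = t* × SE = 1.989686 × 0.031 = 0.061680.
CI: 0.276 ± 0.061680 → (0.2143, 0.3377).
With 95% confidence, each one-unit increase in waist circumference is associated with a change of between 0.2143 and 0.3377 % in body fat percentage, holding the other predictors fixed.

(0.2143, 0.3377)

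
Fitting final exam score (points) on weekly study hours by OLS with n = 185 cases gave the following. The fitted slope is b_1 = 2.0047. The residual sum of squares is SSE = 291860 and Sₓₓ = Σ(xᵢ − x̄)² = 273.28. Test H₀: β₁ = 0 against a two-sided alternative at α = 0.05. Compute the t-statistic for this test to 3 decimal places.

t = 0.830

MSE = SSE/(n − 2) = 291860/183 = 1594.86.
SE(b_1) = √(MSE/Sₓₓ) = √(1594.86/273.28) = 2.41578.
t = 2.0047 / 2.41578 = 0.830.
df = n − 2 = 183.
Two-sided p ≈ 0.4077, which is ≥ 0.05, so fail to reject H₀.
The data do not give significant evidence of an association between weekly study hours and final exam score.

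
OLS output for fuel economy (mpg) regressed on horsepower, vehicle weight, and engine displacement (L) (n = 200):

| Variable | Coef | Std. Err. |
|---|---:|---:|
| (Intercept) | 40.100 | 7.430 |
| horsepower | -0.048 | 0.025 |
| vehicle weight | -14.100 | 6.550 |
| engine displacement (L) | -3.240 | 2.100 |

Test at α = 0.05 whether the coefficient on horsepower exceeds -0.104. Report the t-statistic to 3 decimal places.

Read off: b = -0.048, SE = 0.025 for horsepower.
H₀: β₁ = -0.104 vs H₁: β₁ > -0.104.
t = (-0.048 − (-0.104)) / 0.025 = 2.240.
df = n − k − 1 = 200 − 3 − 1 = 196.
One-sided p ≈ 0.0131, which is < 0.05, so reject H₀.
There is evidence that the true slope on horsepower exceeds -0.104 mpg per unit, holding the other predictors fixed.

t = 2.240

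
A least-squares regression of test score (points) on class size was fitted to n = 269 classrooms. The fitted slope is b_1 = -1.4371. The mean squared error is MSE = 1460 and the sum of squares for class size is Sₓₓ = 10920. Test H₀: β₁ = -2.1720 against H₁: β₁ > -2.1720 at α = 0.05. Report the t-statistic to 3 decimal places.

t = 2.010

SE(b_1) = √(MSE/Sₓₓ) = √(1460/10920) = 0.36565.
t = (-1.4371 − (-2.1720)) / 0.36565 = 2.010.
df = n − 2 = 267.
One-sided p ≈ 0.0227, which is < 0.05, so reject H₀.
There is evidence that the true slope on class size exceeds -2.1720 points per unit.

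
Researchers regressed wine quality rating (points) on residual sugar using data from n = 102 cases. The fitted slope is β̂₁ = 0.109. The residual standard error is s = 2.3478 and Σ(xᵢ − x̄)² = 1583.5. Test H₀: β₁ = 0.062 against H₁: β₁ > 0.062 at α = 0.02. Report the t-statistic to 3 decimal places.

SE(β̂₁) = s/√Sₓₓ = 2.3478/√1583.5 = 0.059.
t = (0.109 − 0.062) / 0.059 = 0.797.
df = n − 2 = 100.
One-sided p ≈ 0.2138, which is ≥ 0.02, so fail to reject H₀.
The data do not give significant evidence that the true slope on residual sugar exceeds 0.062 points per unit.

t = 0.797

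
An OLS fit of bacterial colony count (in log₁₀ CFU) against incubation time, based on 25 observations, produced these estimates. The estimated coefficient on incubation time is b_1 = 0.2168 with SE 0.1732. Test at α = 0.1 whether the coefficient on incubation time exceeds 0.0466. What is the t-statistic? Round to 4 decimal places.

t = 0.9827

H₀: β₁ = 0.0466 vs H₁: β₁ > 0.0466.
t = (b_1 − β₁⁰)/SE = (0.2168 − 0.0466) / 0.1732 = 0.9827.
df = n − 2 = 25 − 2 = 23.
One-sided p ≈ 0.1680, which is ≥ 0.1, so fail to reject H₀.
The data do not give significant evidence that the true slope on incubation time exceeds 0.0466 log₁₀ CFU per unit.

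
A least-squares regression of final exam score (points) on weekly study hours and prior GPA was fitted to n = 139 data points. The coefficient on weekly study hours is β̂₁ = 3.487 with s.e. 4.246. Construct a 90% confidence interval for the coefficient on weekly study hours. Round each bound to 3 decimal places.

(-3.545, 10.519)

df = n − k − 1 = 139 − 2 − 1 = 136.
t* = t_{0.05, 136} = 1.656135.
Margin = t* × SE = 1.656135 × 4.246 = 7.03195.
CI: 3.487 ± 7.03195 → (-3.545, 10.519).
With 90% confidence, each one-unit increase in weekly study hours is associated with a change of between -3.545 and 10.519 points in final exam score, holding the other predictors fixed.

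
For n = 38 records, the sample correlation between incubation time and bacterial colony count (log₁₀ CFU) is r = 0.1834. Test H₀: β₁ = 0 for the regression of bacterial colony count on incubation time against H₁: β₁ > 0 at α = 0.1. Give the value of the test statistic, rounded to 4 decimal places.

t = 1.1194

t = r·√(n − 2)/√(1 − r²) = 0.1834·√36/√0.966364 = 1.1194.
df = n − 2 = 36.
One-sided p ≈ 0.1352, which is ≥ 0.1, so fail to reject H₀.
The data do not give significant evidence of a linear association between incubation time and bacterial colony count.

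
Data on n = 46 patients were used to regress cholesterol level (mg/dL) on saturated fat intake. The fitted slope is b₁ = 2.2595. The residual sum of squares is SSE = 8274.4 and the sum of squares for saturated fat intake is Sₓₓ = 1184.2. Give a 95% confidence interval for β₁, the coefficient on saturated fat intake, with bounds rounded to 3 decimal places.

MSE = SSE/(n − 2) = 8274.4/44 = 188.055.
SE(b₁) = √(MSE/Sₓₓ) = √(188.055/1184.2) = 0.398501.
df = n − 2 = 44.
t* = t_{0.025, 44} = 2.015368.
Margin = t* × SE = 2.015368 × 0.398501 = 0.80313.
CI: 2.2595 ± 0.80313 → (1.456, 3.063).
With 95% confidence, each one-unit increase in saturated fat intake is associated with a change of between 1.456 and 3.063 mg/dL in cholesterol level.

(1.456, 3.063)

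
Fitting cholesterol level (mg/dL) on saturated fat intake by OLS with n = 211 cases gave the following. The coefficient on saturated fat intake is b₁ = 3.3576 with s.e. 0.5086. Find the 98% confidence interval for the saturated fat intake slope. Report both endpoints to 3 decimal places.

df = n − 2 = 211 − 2 = 209.
t* = t_{0.01, 209} = 2.344322.
Margin = t* × SE = 2.344322 × 0.5086 = 1.19232.
CI: 3.3576 ± 1.19232 → (2.165, 4.550).
With 98% confidence, each one-unit increase in saturated fat intake is associated with a change of between 2.165 and 4.550 mg/dL in cholesterol level.

(2.165, 4.550)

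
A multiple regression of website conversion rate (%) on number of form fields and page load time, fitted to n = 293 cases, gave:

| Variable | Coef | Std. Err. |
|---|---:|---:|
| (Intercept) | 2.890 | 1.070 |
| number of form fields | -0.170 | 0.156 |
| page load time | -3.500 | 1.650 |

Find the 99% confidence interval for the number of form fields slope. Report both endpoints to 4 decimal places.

Read off: b = -0.170, SE = 0.156 for number of form fields.
df = n − k − 1 = 293 − 2 − 1 = 290.
t* = t_{0.005, 290} = 2.592888.
Margin = t* × SE = 2.592888 × 0.156 = 0.404491.
CI: -0.170 ± 0.404491 → (-0.5745, 0.2345).

(-0.5745, 0.2345)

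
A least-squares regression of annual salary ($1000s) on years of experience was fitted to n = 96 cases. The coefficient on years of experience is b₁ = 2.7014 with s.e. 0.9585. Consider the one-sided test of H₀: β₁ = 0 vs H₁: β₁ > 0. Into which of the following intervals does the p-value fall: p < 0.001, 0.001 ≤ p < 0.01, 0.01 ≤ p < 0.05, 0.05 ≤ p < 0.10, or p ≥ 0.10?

0.001 ≤ p < 0.01

t = 2.7014 / 0.9585 = 2.818.
df = n − 2 = 96 − 2 = 94.
One-sided p = P(T_{94} > t) ≈ 0.0029.
So 0.001 ≤ p < 0.01.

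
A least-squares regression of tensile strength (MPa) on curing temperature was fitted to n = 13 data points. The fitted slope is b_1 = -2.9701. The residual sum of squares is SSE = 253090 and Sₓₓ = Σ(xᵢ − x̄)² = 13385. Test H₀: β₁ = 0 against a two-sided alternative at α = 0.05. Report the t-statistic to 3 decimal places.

t = -2.265

MSE = SSE/(n − 2) = 253090/11 = 23008.2.
SE(b_1) = √(MSE/Sₓₓ) = √(23008.2/13385) = 1.31109.
t = -2.9701 / 1.31109 = -2.265.
df = n − 2 = 11.
Two-sided p ≈ 0.0447, which is < 0.05, so reject H₀.
There is evidence that curing temperature is associated with tensile strength.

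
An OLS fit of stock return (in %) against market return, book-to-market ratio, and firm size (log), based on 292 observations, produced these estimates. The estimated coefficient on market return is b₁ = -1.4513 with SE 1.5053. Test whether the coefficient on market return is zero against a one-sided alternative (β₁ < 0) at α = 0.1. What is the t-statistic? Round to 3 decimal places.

H₀: β₁ = 0 vs H₁: β₁ < 0.
t = (b₁ − β₁⁰)/SE = -1.4513 / 1.5053 = -0.964.
df = n − k − 1 = 292 − 3 − 1 = 288.
One-sided p ≈ 0.1679, which is ≥ 0.1, so fail to reject H₀.
The data do not give significant evidence that the true slope on market return is negative, holding the other predictors fixed.

t = -0.964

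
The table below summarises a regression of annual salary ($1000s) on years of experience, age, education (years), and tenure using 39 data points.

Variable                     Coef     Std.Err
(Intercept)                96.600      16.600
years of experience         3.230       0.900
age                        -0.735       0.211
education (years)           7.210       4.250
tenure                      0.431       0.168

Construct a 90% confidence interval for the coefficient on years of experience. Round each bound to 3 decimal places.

Read off: b = 3.230, SE = 0.900 for years of experience.
df = n − k − 1 = 39 − 4 − 1 = 34.
t* = t_{0.05, 34} = 1.690924.
Margin = t* × SE = 1.690924 × 0.900 = 1.52183.
CI: 3.230 ± 1.52183 → (1.708, 4.752).

(1.708, 4.752)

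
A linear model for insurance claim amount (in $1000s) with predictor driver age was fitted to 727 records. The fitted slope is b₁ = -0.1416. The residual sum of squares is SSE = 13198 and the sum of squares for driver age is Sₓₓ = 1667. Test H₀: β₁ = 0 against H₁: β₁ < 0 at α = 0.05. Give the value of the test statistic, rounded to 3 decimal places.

t = -1.355

MSE = SSE/(n − 2) = 13198/725 = 18.2041.
SE(b₁) = √(MSE/Sₓₓ) = √(18.2041/1667) = 0.1045.
t = -0.1416 / 0.1045 = -1.355.
df = n − 2 = 725.
One-sided p ≈ 0.0879, which is ≥ 0.05, so fail to reject H₀.
The data do not give significant evidence that the true slope on driver age is negative.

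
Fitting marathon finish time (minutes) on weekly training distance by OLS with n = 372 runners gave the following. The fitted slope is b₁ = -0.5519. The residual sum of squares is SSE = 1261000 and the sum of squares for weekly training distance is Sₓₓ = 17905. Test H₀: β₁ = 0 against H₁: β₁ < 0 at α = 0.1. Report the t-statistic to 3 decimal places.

t = -1.265

MSE = SSE/(n − 2) = 1261000/370 = 3408.11.
SE(b₁) = √(MSE/Sₓₓ) = √(3408.11/17905) = 0.436284.
t = -0.5519 / 0.436284 = -1.265.
df = n − 2 = 370.
One-sided p ≈ 0.1033, which is ≥ 0.1, so fail to reject H₀.
The data do not give significant evidence that the true slope on weekly training distance is negative.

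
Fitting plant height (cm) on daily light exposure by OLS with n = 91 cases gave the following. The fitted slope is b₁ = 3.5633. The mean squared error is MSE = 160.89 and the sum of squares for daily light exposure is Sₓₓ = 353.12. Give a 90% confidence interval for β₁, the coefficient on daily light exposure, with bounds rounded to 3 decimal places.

SE(b₁) = √(MSE/Sₓₓ) = √(160.89/353.12) = 0.674999.
df = n − 2 = 89.
t* = t_{0.05, 89} = 1.662155.
Margin = t* × SE = 1.662155 × 0.674999 = 1.12195.
CI: 3.5633 ± 1.12195 → (2.441, 4.685).
With 90% confidence, each one-unit increase in daily light exposure is associated with a change of between 2.441 and 4.685 cm in plant height.

(2.441, 4.685)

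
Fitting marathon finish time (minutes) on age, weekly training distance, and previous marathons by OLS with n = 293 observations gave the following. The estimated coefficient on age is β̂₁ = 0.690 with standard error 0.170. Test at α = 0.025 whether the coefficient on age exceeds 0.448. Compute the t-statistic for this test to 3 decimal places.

H₀: β₁ = 0.448 vs H₁: β₁ > 0.448.
t = (β̂₁ − β₁⁰)/SE = (0.690 − 0.448) / 0.170 = 1.424.
df = n − k − 1 = 293 − 3 − 1 = 289.
One-sided p ≈ 0.0778, which is ≥ 0.025, so fail to reject H₀.
The data do not give significant evidence that the true slope on age exceeds 0.448 minutes per unit, holding the other predictors fixed.

t = 1.424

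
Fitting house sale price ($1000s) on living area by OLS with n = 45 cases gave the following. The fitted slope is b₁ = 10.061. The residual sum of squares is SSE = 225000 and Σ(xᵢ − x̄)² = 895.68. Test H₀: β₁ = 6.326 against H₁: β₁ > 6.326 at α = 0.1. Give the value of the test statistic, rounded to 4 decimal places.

t = 1.5453

MSE = SSE/(n − 2) = 225000/43 = 5232.56.
SE(b₁) = √(MSE/Sₓₓ) = √(5232.56/895.68) = 2.41702.
t = (10.061 − 6.326) / 2.41702 = 1.5453.
df = n − 2 = 43.
One-sided p ≈ 0.0648, which is < 0.1, so reject H₀.
There is evidence that the true slope on living area exceeds 6.326 $1000s per unit.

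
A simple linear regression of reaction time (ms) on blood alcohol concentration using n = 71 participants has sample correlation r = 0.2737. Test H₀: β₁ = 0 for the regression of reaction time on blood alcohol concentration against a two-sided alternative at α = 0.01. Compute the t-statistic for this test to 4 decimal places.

t = r·√(n − 2)/√(1 − r²) = 0.2737·√69/√0.925088 = 2.3638.
df = n − 2 = 69.
Two-sided p ≈ 0.0209, which is ≥ 0.01, so fail to reject H₀.
The data do not give significant evidence of a linear association between blood alcohol concentration and reaction time.

t = 2.3638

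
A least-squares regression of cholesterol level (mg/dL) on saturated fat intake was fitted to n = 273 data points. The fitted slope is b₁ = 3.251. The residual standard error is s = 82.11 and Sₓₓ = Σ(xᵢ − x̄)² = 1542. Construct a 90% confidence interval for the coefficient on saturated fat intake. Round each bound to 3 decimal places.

SE(b₁) = s/√Sₓₓ = 82.11/√1542 = 2.091.
df = n − 2 = 271.
t* = t_{0.05, 271} = 1.650496.
Margin = t* × SE = 1.650496 × 2.091 = 3.45119.
CI: 3.251 ± 3.45119 → (-0.200, 6.702).
With 90% confidence, each one-unit increase in saturated fat intake is associated with a change of between -0.200 and 6.702 mg/dL in cholesterol level.

(-0.200, 6.702)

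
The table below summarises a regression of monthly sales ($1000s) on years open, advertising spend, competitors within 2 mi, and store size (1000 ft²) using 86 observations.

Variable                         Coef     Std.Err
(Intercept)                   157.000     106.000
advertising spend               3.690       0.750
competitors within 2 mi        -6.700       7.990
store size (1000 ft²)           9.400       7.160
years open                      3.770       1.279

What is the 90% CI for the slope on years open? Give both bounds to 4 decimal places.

(1.6419, 5.8981)

Read off: b = 3.770, SE = 1.279 for years open.
df = n − k − 1 = 86 − 4 − 1 = 81.
t* = t_{0.05, 81} = 1.663884.
Margin = t* × SE = 1.663884 × 1.279 = 2.128108.
CI: 3.770 ± 2.128108 → (1.6419, 5.8981).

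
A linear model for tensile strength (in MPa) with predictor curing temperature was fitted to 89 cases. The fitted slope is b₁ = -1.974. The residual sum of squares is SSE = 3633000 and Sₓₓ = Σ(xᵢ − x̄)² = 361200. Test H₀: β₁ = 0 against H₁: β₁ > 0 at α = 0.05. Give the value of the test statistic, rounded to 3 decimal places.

MSE = SSE/(n − 2) = 3633000/87 = 41758.6.
SE(b₁) = √(MSE/Sₓₓ) = √(41758.6/361200) = 0.340016.
t = -1.974 / 0.340016 = -5.806.
df = n − 2 = 87.
One-sided p ≈ 1.0000, which is ≥ 0.05, so fail to reject H₀.
The data do not give significant evidence that the true slope on curing temperature is positive.

t = -5.806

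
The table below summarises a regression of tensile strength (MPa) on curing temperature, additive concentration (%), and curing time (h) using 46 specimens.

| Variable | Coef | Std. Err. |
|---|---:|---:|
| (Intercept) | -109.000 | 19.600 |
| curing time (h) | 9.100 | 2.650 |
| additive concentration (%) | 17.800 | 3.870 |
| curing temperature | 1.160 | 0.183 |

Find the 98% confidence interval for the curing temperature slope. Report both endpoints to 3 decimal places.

Read off: b = 1.160, SE = 0.183 for curing temperature.
df = n − k − 1 = 46 − 3 − 1 = 42.
t* = t_{0.01, 42} = 2.41847.
Margin = t* × SE = 2.41847 × 0.183 = 0.44258.
CI: 1.160 ± 0.44258 → (0.717, 1.603).

(0.717, 1.603)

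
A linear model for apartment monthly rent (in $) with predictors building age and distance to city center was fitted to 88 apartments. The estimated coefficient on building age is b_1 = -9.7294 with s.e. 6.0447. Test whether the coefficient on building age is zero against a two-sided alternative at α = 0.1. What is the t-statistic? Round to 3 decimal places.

t = -1.610

H₀: β₁ = 0 vs H₁: β₁ ≠ 0.
t = (b_1 − β₁⁰)/SE = -9.7294 / 6.0447 = -1.610.
df = n − k − 1 = 88 − 2 − 1 = 85.
Two-sided p ≈ 0.1112, which is ≥ 0.1, so fail to reject H₀.
The data do not give significant evidence of an association between building age and apartment monthly rent, after adjusting for the other predictors.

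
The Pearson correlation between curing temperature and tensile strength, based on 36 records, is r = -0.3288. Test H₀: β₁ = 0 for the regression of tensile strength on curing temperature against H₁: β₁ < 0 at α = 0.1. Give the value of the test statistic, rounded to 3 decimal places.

t = -2.030

t = r·√(n − 2)/√(1 − r²) = -0.3288·√34/√0.891891 = -2.030.
df = n − 2 = 34.
One-sided p ≈ 0.0251, which is < 0.1, so reject H₀.
There is evidence of a linear association between curing temperature and tensile strength.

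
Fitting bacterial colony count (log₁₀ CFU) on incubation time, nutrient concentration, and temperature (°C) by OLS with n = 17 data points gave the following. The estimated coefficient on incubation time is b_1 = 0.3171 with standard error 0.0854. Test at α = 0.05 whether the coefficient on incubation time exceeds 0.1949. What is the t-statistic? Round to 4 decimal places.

H₀: β₁ = 0.1949 vs H₁: β₁ > 0.1949.
t = (b_1 − β₁⁰)/SE = (0.3171 − 0.1949) / 0.0854 = 1.4309.
df = n − k − 1 = 17 − 3 − 1 = 13.
One-sided p ≈ 0.0880, which is ≥ 0.05, so fail to reject H₀.
The data do not give significant evidence that the true slope on incubation time exceeds 0.1949 log₁₀ CFU per unit, holding the other predictors fixed.

t = 1.4309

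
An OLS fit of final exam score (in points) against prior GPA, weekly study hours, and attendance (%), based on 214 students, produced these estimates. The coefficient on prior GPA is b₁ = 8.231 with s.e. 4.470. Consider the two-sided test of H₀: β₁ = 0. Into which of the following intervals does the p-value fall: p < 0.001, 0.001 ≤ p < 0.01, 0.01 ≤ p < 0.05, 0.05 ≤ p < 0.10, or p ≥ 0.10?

0.05 ≤ p < 0.10

t = 8.231 / 4.470 = 1.841.
df = n − k − 1 = 214 − 3 − 1 = 210.
Two-sided p = 2·P(T_{210} > |t|) ≈ 0.0670.
So 0.05 ≤ p < 0.10.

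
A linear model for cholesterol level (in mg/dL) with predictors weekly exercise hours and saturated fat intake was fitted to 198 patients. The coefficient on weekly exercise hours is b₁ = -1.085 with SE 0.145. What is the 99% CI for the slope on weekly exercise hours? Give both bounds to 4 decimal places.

(-1.4622, -0.7078)

df = n − k − 1 = 198 − 2 − 1 = 195.
t* = t_{0.005, 195} = 2.601276.
Margin = t* × SE = 2.601276 × 0.145 = 0.377185.
CI: -1.085 ± 0.377185 → (-1.4622, -0.7078).
With 99% confidence, each one-unit increase in weekly exercise hours is associated with a change of between -1.4622 and -0.7078 mg/dL in cholesterol level, holding the other predictors fixed.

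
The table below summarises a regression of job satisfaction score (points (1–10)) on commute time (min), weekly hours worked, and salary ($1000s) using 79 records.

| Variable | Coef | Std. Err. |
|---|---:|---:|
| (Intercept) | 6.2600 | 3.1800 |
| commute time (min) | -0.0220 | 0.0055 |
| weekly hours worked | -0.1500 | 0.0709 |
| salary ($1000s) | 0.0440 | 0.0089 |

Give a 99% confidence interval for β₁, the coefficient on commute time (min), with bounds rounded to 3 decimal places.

(-0.037, -0.007)

Read off: b = -0.0220, SE = 0.0055 for commute time (min).
df = n − k − 1 = 79 − 3 − 1 = 75.
t* = t_{0.005, 75} = 2.642983.
Margin = t* × SE = 2.642983 × 0.0055 = 0.01454.
CI: -0.0220 ± 0.01454 → (-0.037, -0.007).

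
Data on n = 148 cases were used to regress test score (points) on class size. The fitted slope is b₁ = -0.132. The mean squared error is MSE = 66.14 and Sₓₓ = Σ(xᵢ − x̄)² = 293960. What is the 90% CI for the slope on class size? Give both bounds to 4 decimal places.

(-0.1568, -0.1072)

SE(b₁) = √(MSE/Sₓₓ) = √(66.14/293960) = 0.0149999.
df = n − 2 = 146.
t* = t_{0.05, 146} = 1.655357.
Margin = t* × SE = 1.655357 × 0.0149999 = 0.024830.
CI: -0.132 ± 0.024830 → (-0.1568, -0.1072).
With 90% confidence, each one-unit increase in class size is associated with a change of between -0.1568 and -0.1072 points in test score.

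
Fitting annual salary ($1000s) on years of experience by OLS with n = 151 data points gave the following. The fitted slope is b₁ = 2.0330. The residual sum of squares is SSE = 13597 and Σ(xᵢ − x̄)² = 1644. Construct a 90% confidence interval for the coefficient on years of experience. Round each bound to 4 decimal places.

MSE = SSE/(n − 2) = 13597/149 = 91.255.
SE(b₁) = √(MSE/Sₓₓ) = √(91.255/1644) = 0.235601.
df = n − 2 = 149.
t* = t_{0.05, 149} = 1.655145.
Margin = t* × SE = 1.655145 × 0.235601 = 0.389954.
CI: 2.0330 ± 0.389954 → (1.6430, 2.4230).
With 90% confidence, each one-unit increase in years of experience is associated with a change of between 1.6430 and 2.4230 $1000s in annual salary.

(1.6430, 2.4230)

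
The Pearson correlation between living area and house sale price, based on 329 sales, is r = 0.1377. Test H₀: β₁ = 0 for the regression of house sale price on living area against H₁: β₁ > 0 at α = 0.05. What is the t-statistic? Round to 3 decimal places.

t = 2.514

t = r·√(n − 2)/√(1 − r²) = 0.1377·√327/√0.981039 = 2.514.
df = n − 2 = 327.
One-sided p ≈ 0.0062, which is < 0.05, so reject H₀.
There is evidence of a linear association between living area and house sale price.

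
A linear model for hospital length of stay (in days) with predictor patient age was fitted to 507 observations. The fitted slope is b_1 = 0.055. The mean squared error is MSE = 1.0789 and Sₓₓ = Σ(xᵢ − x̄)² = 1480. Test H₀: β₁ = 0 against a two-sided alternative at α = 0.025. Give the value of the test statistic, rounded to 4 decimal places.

SE(b_1) = √(MSE/Sₓₓ) = √(1.0789/1480) = 0.0269997.
t = 0.055 / 0.0269997 = 2.0371.
df = n − 2 = 505.
Two-sided p ≈ 0.0422, which is ≥ 0.025, so fail to reject H₀.
The data do not give significant evidence of an association between patient age and hospital length of stay.

t = 2.0371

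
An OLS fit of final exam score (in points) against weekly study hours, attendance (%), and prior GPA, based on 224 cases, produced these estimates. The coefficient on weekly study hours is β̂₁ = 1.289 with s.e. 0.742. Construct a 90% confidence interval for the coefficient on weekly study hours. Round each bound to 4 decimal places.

df = n − k − 1 = 224 − 3 − 1 = 220.
t* = t_{0.05, 220} = 1.651809.
Margin = t* × SE = 1.651809 × 0.742 = 1.225642.
CI: 1.289 ± 1.225642 → (0.0634, 2.5146).
With 90% confidence, each one-unit increase in weekly study hours is associated with a change of between 0.0634 and 2.5146 points in final exam score, holding the other predictors fixed.

(0.0634, 2.5146)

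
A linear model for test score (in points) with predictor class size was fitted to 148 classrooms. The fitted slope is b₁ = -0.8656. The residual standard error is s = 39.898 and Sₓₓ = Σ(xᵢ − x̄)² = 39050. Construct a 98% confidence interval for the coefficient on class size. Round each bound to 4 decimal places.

(-1.3405, -0.3907)

SE(b₁) = s/√Sₓₓ = 39.898/√39050 = 0.201902.
df = n − 2 = 146.
t* = t_{0.01, 146} = 2.35216.
Margin = t* × SE = 2.35216 × 0.201902 = 0.474906.
CI: -0.8656 ± 0.474906 → (-1.3405, -0.3907).
With 98% confidence, each one-unit increase in class size is associated with a change of between -1.3405 and -0.3907 points in test score.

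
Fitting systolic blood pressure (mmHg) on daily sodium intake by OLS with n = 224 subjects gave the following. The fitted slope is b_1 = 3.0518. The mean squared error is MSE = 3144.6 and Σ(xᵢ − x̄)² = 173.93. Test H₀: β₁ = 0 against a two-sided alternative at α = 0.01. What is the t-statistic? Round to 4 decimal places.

SE(b_1) = √(MSE/Sₓₓ) = √(3144.6/173.93) = 4.25202.
t = 3.0518 / 4.25202 = 0.7177.
df = n − 2 = 222.
Two-sided p ≈ 0.4737, which is ≥ 0.01, so fail to reject H₀.
The data do not give significant evidence of an association between daily sodium intake and systolic blood pressure.

t = 0.7177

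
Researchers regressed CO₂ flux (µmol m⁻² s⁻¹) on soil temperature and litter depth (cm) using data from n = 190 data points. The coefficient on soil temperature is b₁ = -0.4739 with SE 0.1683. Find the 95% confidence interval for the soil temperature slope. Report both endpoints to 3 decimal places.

(-0.806, -0.142)

df = n − k − 1 = 190 − 2 − 1 = 187.
t* = t_{0.025, 187} = 1.972731.
Margin = t* × SE = 1.972731 × 0.1683 = 0.33201.
CI: -0.4739 ± 0.33201 → (-0.806, -0.142).
With 95% confidence, each one-unit increase in soil temperature is associated with a change of between -0.806 and -0.142 µmol m⁻² s⁻¹ in CO₂ flux, holding the other predictors fixed.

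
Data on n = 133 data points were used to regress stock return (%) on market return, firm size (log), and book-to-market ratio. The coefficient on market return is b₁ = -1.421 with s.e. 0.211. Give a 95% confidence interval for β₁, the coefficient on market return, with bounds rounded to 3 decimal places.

(-1.838, -1.004)

df = n − k − 1 = 133 − 3 − 1 = 129.
t* = t_{0.025, 129} = 1.978524.
Margin = t* × SE = 1.978524 × 0.211 = 0.41747.
CI: -1.421 ± 0.41747 → (-1.838, -1.004).
With 95% confidence, each one-unit increase in market return is associated with a change of between -1.838 and -1.004 % in stock return, holding the other predictors fixed.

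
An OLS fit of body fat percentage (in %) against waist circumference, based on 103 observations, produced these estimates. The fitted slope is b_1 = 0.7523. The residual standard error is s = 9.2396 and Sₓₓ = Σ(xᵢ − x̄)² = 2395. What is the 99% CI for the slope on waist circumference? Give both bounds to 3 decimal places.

(0.257, 1.248)

SE(b_1) = s/√Sₓₓ = 9.2396/√2395 = 0.188799.
df = n − 2 = 101.
t* = t_{0.005, 101} = 2.625386.
Margin = t* × SE = 2.625386 × 0.188799 = 0.49567.
CI: 0.7523 ± 0.49567 → (0.257, 1.248).
With 99% confidence, each one-unit increase in waist circumference is associated with a change of between 0.257 and 1.248 % in body fat percentage.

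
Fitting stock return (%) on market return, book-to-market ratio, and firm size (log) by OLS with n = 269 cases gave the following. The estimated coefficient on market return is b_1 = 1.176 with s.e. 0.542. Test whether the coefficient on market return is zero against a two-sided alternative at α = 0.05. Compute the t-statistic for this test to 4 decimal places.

H₀: β₁ = 0 vs H₁: β₁ ≠ 0.
t = (b_1 − β₁⁰)/SE = 1.176 / 0.542 = 2.1697.
df = n − k − 1 = 269 − 3 − 1 = 265.
Two-sided p ≈ 0.0309, which is < 0.05, so reject H₀.
There is evidence that market return is associated with stock return, holding the other predictors fixed.

t = 2.1697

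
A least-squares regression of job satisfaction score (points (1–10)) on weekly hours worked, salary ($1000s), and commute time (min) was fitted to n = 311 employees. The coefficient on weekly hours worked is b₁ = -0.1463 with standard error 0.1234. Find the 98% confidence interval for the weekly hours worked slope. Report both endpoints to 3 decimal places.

df = n − k − 1 = 311 − 3 − 1 = 307.
t* = t_{0.01, 307} = 2.338556.
Margin = t* × SE = 2.338556 × 0.1234 = 0.28858.
CI: -0.1463 ± 0.28858 → (-0.435, 0.142).
With 98% confidence, each one-unit increase in weekly hours worked is associated with a change of between -0.435 and 0.142 points (1–10) in job satisfaction score, holding the other predictors fixed.

(-0.435, 0.142)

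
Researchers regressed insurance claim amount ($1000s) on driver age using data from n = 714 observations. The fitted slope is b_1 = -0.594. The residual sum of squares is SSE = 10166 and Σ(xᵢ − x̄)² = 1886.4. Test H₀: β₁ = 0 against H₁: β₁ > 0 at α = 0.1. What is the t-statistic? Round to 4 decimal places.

MSE = SSE/(n − 2) = 10166/712 = 14.2781.
SE(b_1) = √(MSE/Sₓₓ) = √(14.2781/1886.4) = 0.0869998.
t = -0.594 / 0.0869998 = -6.8276.
df = n − 2 = 712.
One-sided p ≈ 1.0000, which is ≥ 0.1, so fail to reject H₀.
The data do not give significant evidence that the true slope on driver age is positive.

t = -6.8276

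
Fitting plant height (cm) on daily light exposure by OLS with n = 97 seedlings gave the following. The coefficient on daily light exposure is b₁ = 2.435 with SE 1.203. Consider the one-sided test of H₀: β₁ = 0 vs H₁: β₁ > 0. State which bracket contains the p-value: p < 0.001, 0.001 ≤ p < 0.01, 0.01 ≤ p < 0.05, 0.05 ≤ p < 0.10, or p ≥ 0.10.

0.01 ≤ p < 0.05

t = 2.435 / 1.203 = 2.024.
df = n − 2 = 97 − 2 = 95.
One-sided p = P(T_{95} > t) ≈ 0.0229.
So 0.01 ≤ p < 0.05.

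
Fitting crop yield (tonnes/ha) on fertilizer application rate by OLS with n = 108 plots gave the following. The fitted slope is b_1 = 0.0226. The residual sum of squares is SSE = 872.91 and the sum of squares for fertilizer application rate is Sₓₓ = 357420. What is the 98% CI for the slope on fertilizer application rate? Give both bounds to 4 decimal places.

MSE = SSE/(n − 2) = 872.91/106 = 8.235.
SE(b_1) = √(MSE/Sₓₓ) = √(8.235/357420) = 0.00480001.
df = n − 2 = 106.
t* = t_{0.01, 106} = 2.362043.
Margin = t* × SE = 2.362043 × 0.00480001 = 0.011338.
CI: 0.0226 ± 0.011338 → (0.0113, 0.0339).
With 98% confidence, each one-unit increase in fertilizer application rate is associated with a change of between 0.0113 and 0.0339 tonnes/ha in crop yield.

(0.0113, 0.0339)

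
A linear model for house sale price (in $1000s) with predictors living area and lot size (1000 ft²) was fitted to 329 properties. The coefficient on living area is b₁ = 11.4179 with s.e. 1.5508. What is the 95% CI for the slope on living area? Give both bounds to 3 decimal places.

df = n − k − 1 = 329 − 2 − 1 = 326.
t* = t_{0.025, 326} = 1.967268.
Margin = t* × SE = 1.967268 × 1.5508 = 3.05084.
CI: 11.4179 ± 3.05084 → (8.367, 14.469).
With 95% confidence, each one-unit increase in living area is associated with a change of between 8.367 and 14.469 $1000s in house sale price, holding the other predictors fixed.

(8.367, 14.469)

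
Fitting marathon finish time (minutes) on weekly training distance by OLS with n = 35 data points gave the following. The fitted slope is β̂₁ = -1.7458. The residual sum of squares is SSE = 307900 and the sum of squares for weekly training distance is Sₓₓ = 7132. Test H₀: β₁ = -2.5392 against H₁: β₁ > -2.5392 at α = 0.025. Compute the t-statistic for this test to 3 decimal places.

MSE = SSE/(n − 2) = 307900/33 = 9330.3.
SE(β̂₁) = √(MSE/Sₓₓ) = √(9330.3/7132) = 1.14378.
t = (-1.7458 − (-2.5392)) / 1.14378 = 0.694.
df = n − 2 = 33.
One-sided p ≈ 0.2464, which is ≥ 0.025, so fail to reject H₀.
The data do not give significant evidence that the true slope on weekly training distance exceeds -2.5392 minutes per unit.

t = 0.694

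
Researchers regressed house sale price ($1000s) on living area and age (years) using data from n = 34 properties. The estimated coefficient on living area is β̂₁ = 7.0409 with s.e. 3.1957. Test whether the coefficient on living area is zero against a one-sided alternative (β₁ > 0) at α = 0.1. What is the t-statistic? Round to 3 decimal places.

H₀: β₁ = 0 vs H₁: β₁ > 0.
t = (β̂₁ − β₁⁰)/SE = 7.0409 / 3.1957 = 2.203.
df = n − k − 1 = 34 − 2 − 1 = 31.
One-sided p ≈ 0.0176, which is < 0.1, so reject H₀.
There is evidence that the true slope on living area is positive, holding the other predictors fixed.

t = 2.203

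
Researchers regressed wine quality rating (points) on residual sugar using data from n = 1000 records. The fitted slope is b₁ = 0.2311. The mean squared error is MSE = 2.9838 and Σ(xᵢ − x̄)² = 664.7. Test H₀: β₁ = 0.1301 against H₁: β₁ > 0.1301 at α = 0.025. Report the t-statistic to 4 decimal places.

t = 1.5075

SE(b₁) = √(MSE/Sₓₓ) = √(2.9838/664.7) = 0.0669996.
t = (0.2311 − 0.1301) / 0.0669996 = 1.5075.
df = n − 2 = 998.
One-sided p ≈ 0.0660, which is ≥ 0.025, so fail to reject H₀.
The data do not give significant evidence that the true slope on residual sugar exceeds 0.1301 points per unit.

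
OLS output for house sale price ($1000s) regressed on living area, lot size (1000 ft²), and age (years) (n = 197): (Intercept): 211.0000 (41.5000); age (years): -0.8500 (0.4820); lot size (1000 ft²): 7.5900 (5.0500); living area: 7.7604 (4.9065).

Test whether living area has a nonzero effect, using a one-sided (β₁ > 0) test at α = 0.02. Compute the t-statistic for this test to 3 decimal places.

Read off: b = 7.7604, SE = 4.9065 for living area.
H₀: β₁ = 0 vs H₁: β₁ > 0.
t = 7.7604 / 4.9065 = 1.582.
df = n − k − 1 = 197 − 3 − 1 = 193.
One-sided p ≈ 0.0577, which is ≥ 0.02, so fail to reject H₀.
The data do not give significant evidence that the true slope on living area is positive, holding the other predictors fixed.

t = 1.582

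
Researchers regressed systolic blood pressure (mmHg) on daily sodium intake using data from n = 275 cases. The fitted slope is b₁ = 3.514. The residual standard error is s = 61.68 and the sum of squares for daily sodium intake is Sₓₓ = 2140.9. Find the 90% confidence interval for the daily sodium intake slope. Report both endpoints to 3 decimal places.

SE(b₁) = s/√Sₓₓ = 61.68/√2140.9 = 1.33305.
df = n − 2 = 273.
t* = t_{0.05, 273} = 1.650454.
Margin = t* × SE = 1.650454 × 1.33305 = 2.20014.
CI: 3.514 ± 2.20014 → (1.314, 5.714).
With 90% confidence, each one-unit increase in daily sodium intake is associated with a change of between 1.314 and 5.714 mmHg in systolic blood pressure.

(1.314, 5.714)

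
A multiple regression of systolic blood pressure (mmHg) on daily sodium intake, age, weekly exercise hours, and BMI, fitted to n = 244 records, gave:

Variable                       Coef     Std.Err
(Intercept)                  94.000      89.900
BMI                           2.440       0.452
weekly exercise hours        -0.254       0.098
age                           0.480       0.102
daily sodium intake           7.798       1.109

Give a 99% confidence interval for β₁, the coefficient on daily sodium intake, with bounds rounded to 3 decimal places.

Read off: b = 7.798, SE = 1.109 for daily sodium intake.
df = n − k − 1 = 244 − 4 − 1 = 239.
t* = t_{0.005, 239} = 2.596556.
Margin = t* × SE = 2.596556 × 1.109 = 2.87958.
CI: 7.798 ± 2.87958 → (4.918, 10.678).

(4.918, 10.678)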